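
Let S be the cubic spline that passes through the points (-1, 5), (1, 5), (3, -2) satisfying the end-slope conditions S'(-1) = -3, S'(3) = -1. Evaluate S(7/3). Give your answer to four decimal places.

With M_i denoting the second derivative at x_i, h_i = 2, 2, and Δ_i = (y_(i+1) − y_i)/h_i = 0, -7/2:
  2·M_0 + 8·M_1 + 2·M_2 = 6(Δ_1 - Δ_0) = -21
Clamped end conditions give two more equations: 2h_0·M_0 + h_0·M_1 = 6(Δ_0 - S'(-1)) = 18 and h_1·M_1 + 2h_1·M_2 = 6(S'(3) - Δ_1) = 15.
Hence M_0 = 61/8, M_1 = -25/4, M_2 = 55/8.
On [1, 3], S(t) = 5 - 13/8·(t - 1) - 25/8·(t - 1)² + 35/32·(t - 1)³.
With (t - 1) = 4/3: S(7/3) = -7/54.

-0.1296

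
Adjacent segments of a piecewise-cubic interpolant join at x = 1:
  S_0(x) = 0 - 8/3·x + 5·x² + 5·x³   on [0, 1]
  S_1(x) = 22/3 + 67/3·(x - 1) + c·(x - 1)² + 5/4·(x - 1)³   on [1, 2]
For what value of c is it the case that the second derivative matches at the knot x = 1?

S_0''(x) = 10 + 30·x, so S_0''(1) = 40. On the right, S_1''(1) = 2c, so c = 20.

20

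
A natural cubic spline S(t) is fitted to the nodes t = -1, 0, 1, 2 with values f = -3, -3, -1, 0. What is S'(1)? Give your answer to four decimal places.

1.8000

Let M_i = S''(x_i). Step sizes h_i = 1, 1, 1; slopes of the chords Δ_i = (y_(i+1) - y_i)/h_i = 0, 2, 1.
  1·M_0 + 4·M_1 + 1·M_2 = 6(Δ_1 - Δ_0) = 12
  1·M_1 + 4·M_2 + 1·M_3 = 6(Δ_2 - Δ_1) = -6
Natural end conditions: M_0 = M_3 = 0.
Solving: M_0 = 0, M_1 = 18/5, M_2 = -12/5, M_3 = 0.
On [1, 2], S'(t) = b_2 + 2c_2·(t - 1) + 3d_2·(t - 1)² with b_2 = Δ_2 - h_2(2M_2 + M_3)/6 = 9/5, c_2 = M_2/2 = -6/5, d_2 = (M_3 - M_2)/(6h_2) = 2/5. So S'(1) = 9/5.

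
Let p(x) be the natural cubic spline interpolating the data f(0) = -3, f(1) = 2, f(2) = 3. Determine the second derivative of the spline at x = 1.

-6

Write M_i for p''(x_i). With h_i = 1, 1 and divided differences Δ_i = 5, 1, the continuity of p' gives the tridiagonal system
  1·M_0 + 4·M_1 + 1·M_2 = 6(Δ_1 - Δ_0) = -24
Natural end conditions: M_0 = M_2 = 0.
Forward elimination and back-substitution give M_0 = 0, M_1 = -6, M_2 = 0.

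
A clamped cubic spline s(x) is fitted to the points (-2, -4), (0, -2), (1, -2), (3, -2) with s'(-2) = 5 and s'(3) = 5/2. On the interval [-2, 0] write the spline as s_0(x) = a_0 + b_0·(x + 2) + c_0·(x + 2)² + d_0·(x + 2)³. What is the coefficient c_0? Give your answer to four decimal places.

-3.3906

With σ_i denoting the second derivative at x_i, h_i = 2, 1, 2, and Δ_i = (y_(i+1) − y_i)/h_i = 1, 0, 0:
  2·σ_0 + 6·σ_1 + 1·σ_2 = 6(Δ_1 - Δ_0) = -6
  1·σ_1 + 6·σ_2 + 2·σ_3 = 6(Δ_2 - Δ_1) = 0
Clamped end conditions give two more equations: 2h_0·σ_0 + h_0·σ_1 = 6(Δ_0 - s'(-2)) = -24 and h_2·σ_2 + 2h_2·σ_3 = 6(s'(3) - Δ_2) = 15.
Forward elimination and back-substitution give σ_0 = -217/32, σ_1 = 25/16, σ_2 = -29/16, σ_3 = 149/32.
On [-2, 0], with s_0(x) = a_0 + b_0·(x + 2) + c_0·(x + 2)² + d_0·(x + 2)³: c_0 = σ_0/2 = -217/64, d_0 = (σ_1 - σ_0)/(6h_0) = 89/128, b_0 = Δ_0 - h_0(2σ_0 + σ_1)/6 = 5.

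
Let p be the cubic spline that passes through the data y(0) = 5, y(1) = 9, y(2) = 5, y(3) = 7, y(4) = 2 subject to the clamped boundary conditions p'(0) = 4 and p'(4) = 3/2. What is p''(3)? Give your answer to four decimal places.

-23.1786

With M_i denoting the second derivative at x_i, h_i = 1, 1, 1, 1, and Δ_i = (y_(i+1) − y_i)/h_i = 4, -4, 2, -5:
  1·M_0 + 4·M_1 + 1·M_2 = 6(Δ_1 - Δ_0) = -48
  1·M_1 + 4·M_2 + 1·M_3 = 6(Δ_2 - Δ_1) = 36
  1·M_2 + 4·M_3 + 1·M_4 = 6(Δ_3 - Δ_2) = -42
Clamped end conditions give two more equations: 2h_0·M_0 + h_0·M_1 = 6(Δ_0 - p'(0)) = 0 and h_3·M_3 + 2h_3·M_4 = 6(p'(4) - Δ_3) = 39.
Solving: M_0 = 541/56, M_1 = -541/28, M_2 = 157/8, M_3 = -649/28, M_4 = 1741/56.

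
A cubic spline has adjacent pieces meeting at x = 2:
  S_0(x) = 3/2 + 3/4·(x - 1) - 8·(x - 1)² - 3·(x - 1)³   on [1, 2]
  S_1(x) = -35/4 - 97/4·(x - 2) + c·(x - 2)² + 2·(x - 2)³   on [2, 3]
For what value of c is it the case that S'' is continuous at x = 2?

-17

S_0''(x) = -16 - 18·(x - 1), so S_0''(2) = -34. On the right, S_1''(2) = 2c, so c = -17.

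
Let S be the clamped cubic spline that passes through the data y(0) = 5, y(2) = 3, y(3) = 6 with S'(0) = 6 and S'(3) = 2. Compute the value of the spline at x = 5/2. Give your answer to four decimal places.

Let σ_i = S''(x_i). Step sizes h_i = 2, 1; slopes of the chords Δ_i = (y_(i+1) - y_i)/h_i = -1, 3.
  2·σ_0 + 6·σ_1 + 1·σ_2 = 6(Δ_1 - Δ_0) = 24
Clamped end conditions give two more equations: 2h_0·σ_0 + h_0·σ_1 = 6(Δ_0 - S'(0)) = -42 and h_1·σ_1 + 2h_1·σ_2 = 6(S'(3) - Δ_1) = -6.
Forward elimination and back-substitution give σ_0 = -95/6, σ_1 = 32/3, σ_2 = -25/3.
On [2, 3], S(x) = 3 + 5/6·(x - 2) + 16/3·(x - 2)² - 19/6·(x - 2)³.
With (x - 2) = 1/2: S(5/2) = 209/48.

4.3542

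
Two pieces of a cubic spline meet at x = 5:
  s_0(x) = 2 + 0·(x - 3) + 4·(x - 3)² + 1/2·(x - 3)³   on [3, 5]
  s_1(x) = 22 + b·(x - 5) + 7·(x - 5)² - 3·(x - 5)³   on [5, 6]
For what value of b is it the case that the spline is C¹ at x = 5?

s_0'(x) = 0 + 8·(x - 3) + 3/2·(x - 3)², so s_0'(5) = 22. On the right, s_1'(5) = b, so b = 22.

22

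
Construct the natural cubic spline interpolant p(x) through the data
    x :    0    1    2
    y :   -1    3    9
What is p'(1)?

5

Let M_i = p''(x_i). Step sizes h_i = 1, 1; slopes of the chords Δ_i = (y_(i+1) - y_i)/h_i = 4, 6.
  1·M_0 + 4·M_1 + 1·M_2 = 6(Δ_1 - Δ_0) = 12
Natural end conditions: M_0 = M_2 = 0.
Hence M_0 = 0, M_1 = 3, M_2 = 0.
On [1, 2], p'(x) = b_1 + 2c_1·(x - 1) + 3d_1·(x - 1)² with b_1 = Δ_1 - h_1(2M_1 + M_2)/6 = 5, c_1 = M_1/2 = 3/2, d_1 = (M_2 - M_1)/(6h_1) = -1/2. So p'(1) = 5.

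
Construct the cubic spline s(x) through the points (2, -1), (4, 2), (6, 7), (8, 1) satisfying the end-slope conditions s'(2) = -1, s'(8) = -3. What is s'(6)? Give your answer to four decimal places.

-0.4667

Let m_i = s''(x_i). Step sizes h_i = 2, 2, 2; slopes of the chords Δ_i = (y_(i+1) - y_i)/h_i = 3/2, 5/2, -3.
  2·m_0 + 8·m_1 + 2·m_2 = 6(Δ_1 - Δ_0) = 6
  2·m_1 + 8·m_2 + 2·m_3 = 6(Δ_2 - Δ_1) = -33
Clamped end conditions give two more equations: 2h_0·m_0 + h_0·m_1 = 6(Δ_0 - s'(2)) = 15 and h_2·m_2 + 2h_2·m_3 = 6(s'(8) - Δ_2) = 0.
Solving the tridiagonal system: m_0 = 47/15, m_1 = 37/30, m_2 = -76/15, m_3 = 38/15.
On [6, 8], s'(x) = b_2 + 2c_2·(x - 6) + 3d_2·(x - 6)² with b_2 = Δ_2 - h_2(2m_2 + m_3)/6 = -7/15, c_2 = m_2/2 = -38/15, d_2 = (m_3 - m_2)/(6h_2) = 19/30. So s'(6) = -7/15.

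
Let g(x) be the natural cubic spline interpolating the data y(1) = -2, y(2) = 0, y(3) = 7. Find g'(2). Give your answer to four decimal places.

With M_i denoting the second derivative at x_i, h_i = 1, 1, and Δ_i = (y_(i+1) − y_i)/h_i = 2, 7:
  1·M_0 + 4·M_1 + 1·M_2 = 6(Δ_1 - Δ_0) = 30
Natural end conditions: M_0 = M_2 = 0.
Forward elimination and back-substitution give M_0 = 0, M_1 = 15/2, M_2 = 0.
On [2, 3], g'(x) = b_1 + 2c_1·(x - 2) + 3d_1·(x - 2)² with b_1 = Δ_1 - h_1(2M_1 + M_2)/6 = 9/2, c_1 = M_1/2 = 15/4, d_1 = (M_2 - M_1)/(6h_1) = -5/4. So g'(2) = 9/2.

4.5000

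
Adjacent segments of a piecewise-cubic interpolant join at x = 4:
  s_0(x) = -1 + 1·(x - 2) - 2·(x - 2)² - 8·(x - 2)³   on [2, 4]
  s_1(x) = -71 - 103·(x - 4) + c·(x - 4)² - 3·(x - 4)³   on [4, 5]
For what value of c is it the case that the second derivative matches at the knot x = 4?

-50

s_0''(x) = -4 - 48·(x - 2), so s_0''(4) = -100. On the right, s_1''(4) = 2c, so c = -50.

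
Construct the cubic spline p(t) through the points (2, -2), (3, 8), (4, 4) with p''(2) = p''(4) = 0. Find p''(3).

-21

With M_i denoting the second derivative at x_i, h_i = 1, 1, and Δ_i = (y_(i+1) − y_i)/h_i = 10, -4:
  1·M_0 + 4·M_1 + 1·M_2 = 6(Δ_1 - Δ_0) = -84
Natural end conditions: M_0 = M_2 = 0.
Forward elimination and back-substitution give M_0 = 0, M_1 = -21, M_2 = 0.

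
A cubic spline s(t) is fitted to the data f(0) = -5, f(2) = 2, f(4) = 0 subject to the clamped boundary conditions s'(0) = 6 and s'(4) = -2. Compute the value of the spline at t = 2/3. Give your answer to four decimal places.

Write M_i for s''(x_i). With h_i = 2, 2 and divided differences Δ_i = 7/2, -1, the continuity of s' gives the tridiagonal system
  2·M_0 + 8·M_1 + 2·M_2 = 6(Δ_1 - Δ_0) = -27
Clamped end conditions give two more equations: 2h_0·M_0 + h_0·M_1 = 6(Δ_0 - s'(0)) = -15 and h_1·M_1 + 2h_1·M_2 = 6(s'(4) - Δ_1) = -6.
Solving the tridiagonal system: M_0 = -19/8, M_1 = -11/4, M_2 = -1/8.
On [0, 2], s(t) = -5 + 6·t - 19/16·t² - 1/32·t³.
With t = 2/3: s(2/3) = -83/54.

-1.5370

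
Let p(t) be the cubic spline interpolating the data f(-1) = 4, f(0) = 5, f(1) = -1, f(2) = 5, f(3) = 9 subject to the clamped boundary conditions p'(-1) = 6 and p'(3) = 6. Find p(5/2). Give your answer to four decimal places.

7.0067

Let m_i = p''(x_i). Step sizes h_i = 1, 1, 1, 1; slopes of the chords Δ_i = (y_(i+1) - y_i)/h_i = 1, -6, 6, 4.
  1·m_0 + 4·m_1 + 1·m_2 = 6(Δ_1 - Δ_0) = -42
  1·m_1 + 4·m_2 + 1·m_3 = 6(Δ_2 - Δ_1) = 72
  1·m_2 + 4·m_3 + 1·m_4 = 6(Δ_3 - Δ_2) = -12
Clamped end conditions give two more equations: 2h_0·m_0 + h_0·m_1 = 6(Δ_0 - p'(-1)) = -30 and h_3·m_3 + 2h_3·m_4 = 6(p'(3) - Δ_3) = 12.
Solving: m_0 = -213/28, m_1 = -207/14, m_2 = 99/4, m_3 = -171/14, m_4 = 339/28.
On [2, 3], p(t) = 5 + 339/56·(t - 2) - 171/28·(t - 2)² + 227/56·(t - 2)³.
With (t - 2) = 1/2: p(5/2) = 3139/448.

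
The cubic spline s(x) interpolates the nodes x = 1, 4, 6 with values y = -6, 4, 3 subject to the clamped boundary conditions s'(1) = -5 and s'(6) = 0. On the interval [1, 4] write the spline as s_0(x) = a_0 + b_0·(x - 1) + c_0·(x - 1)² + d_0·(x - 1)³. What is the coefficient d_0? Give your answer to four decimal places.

Put σ_i = s'' at the i-th knot. Here h = (3, 2) and Δ = (10/3, -1/2), so the interior equations h_(i-1)·σ_(i-1) + 2(h_(i-1)+h_i)·σ_i + h_i·σ_(i+1) = 6(Δ_i − Δ_(i-1)) read
  3·σ_0 + 10·σ_1 + 2·σ_2 = 6(Δ_1 - Δ_0) = -23
Clamped end conditions give two more equations: 2h_0·σ_0 + h_0·σ_1 = 6(Δ_0 - s'(1)) = 50 and h_1·σ_1 + 2h_1·σ_2 = 6(s'(6) - Δ_1) = 3.
Solving: σ_0 = 349/30, σ_1 = -33/5, σ_2 = 81/20.
On [1, 4], with s_0(x) = a_0 + b_0·(x - 1) + c_0·(x - 1)² + d_0·(x - 1)³: c_0 = σ_0/2 = 349/60, d_0 = (σ_1 - σ_0)/(6h_0) = -547/540, b_0 = Δ_0 - h_0(2σ_0 + σ_1)/6 = -5.

-1.0130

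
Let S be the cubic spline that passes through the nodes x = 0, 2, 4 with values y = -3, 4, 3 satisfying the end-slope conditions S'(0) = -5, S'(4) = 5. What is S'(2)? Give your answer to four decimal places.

2.2500

Let M_i = S''(x_i). Step sizes h_i = 2, 2; slopes of the chords Δ_i = (y_(i+1) - y_i)/h_i = 7/2, -1/2.
  2·M_0 + 8·M_1 + 2·M_2 = 6(Δ_1 - Δ_0) = -24
Clamped end conditions give two more equations: 2h_0·M_0 + h_0·M_1 = 6(Δ_0 - S'(0)) = 51 and h_1·M_1 + 2h_1·M_2 = 6(S'(4) - Δ_1) = 33.
Solving: M_0 = 73/4, M_1 = -11, M_2 = 55/4.
On [2, 4], S'(x) = b_1 + 2c_1·(x - 2) + 3d_1·(x - 2)² with b_1 = Δ_1 - h_1(2M_1 + M_2)/6 = 9/4, c_1 = M_1/2 = -11/2, d_1 = (M_2 - M_1)/(6h_1) = 33/16. So S'(2) = 9/4.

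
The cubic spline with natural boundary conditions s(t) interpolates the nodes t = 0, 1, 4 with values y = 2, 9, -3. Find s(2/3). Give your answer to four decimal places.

Let m_i = s''(x_i). Step sizes h_i = 1, 3; slopes of the chords Δ_i = (y_(i+1) - y_i)/h_i = 7, -4.
  1·m_0 + 8·m_1 + 3·m_2 = 6(Δ_1 - Δ_0) = -66
Natural end conditions: m_0 = m_2 = 0.
Solving: m_0 = 0, m_1 = -33/4, m_2 = 0.
On [0, 1], s(t) = 2 + 67/8·t + 0·t² - 11/8·t³.
With t = 2/3: s(2/3) = 775/108.

7.1759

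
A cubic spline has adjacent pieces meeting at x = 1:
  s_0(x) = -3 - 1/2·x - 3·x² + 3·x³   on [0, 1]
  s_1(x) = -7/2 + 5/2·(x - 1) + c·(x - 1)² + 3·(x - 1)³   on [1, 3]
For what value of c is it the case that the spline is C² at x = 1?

s_0''(x) = -6 + 18·x, so s_0''(1) = 12. On the right, s_1''(1) = 2c, so c = 6.

6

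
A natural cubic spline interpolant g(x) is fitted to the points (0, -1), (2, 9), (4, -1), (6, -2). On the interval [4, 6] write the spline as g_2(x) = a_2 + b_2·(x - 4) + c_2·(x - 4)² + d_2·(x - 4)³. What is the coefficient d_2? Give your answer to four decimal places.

With M_i denoting the second derivative at x_i, h_i = 2, 2, 2, and Δ_i = (y_(i+1) − y_i)/h_i = 5, -5, -1/2:
  2·M_0 + 8·M_1 + 2·M_2 = 6(Δ_1 - Δ_0) = -60
  2·M_1 + 8·M_2 + 2·M_3 = 6(Δ_2 - Δ_1) = 27
Natural end conditions: M_0 = M_3 = 0.
Hence M_0 = 0, M_1 = -89/10, M_2 = 28/5, M_3 = 0.
On [4, 6], with g_2(x) = a_2 + b_2·(x - 4) + c_2·(x - 4)² + d_2·(x - 4)³: c_2 = M_2/2 = 14/5, d_2 = (M_3 - M_2)/(6h_2) = -7/15, b_2 = Δ_2 - h_2(2M_2 + M_3)/6 = -127/30.

-0.4667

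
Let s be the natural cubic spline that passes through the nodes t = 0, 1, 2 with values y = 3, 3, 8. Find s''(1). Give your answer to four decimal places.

7.5000

Write M_i for s''(x_i). With h_i = 1, 1 and divided differences Δ_i = 0, 5, the continuity of s' gives the tridiagonal system
  1·M_0 + 4·M_1 + 1·M_2 = 6(Δ_1 - Δ_0) = 30
Natural end conditions: M_0 = M_2 = 0.
Solving: M_0 = 0, M_1 = 15/2, M_2 = 0.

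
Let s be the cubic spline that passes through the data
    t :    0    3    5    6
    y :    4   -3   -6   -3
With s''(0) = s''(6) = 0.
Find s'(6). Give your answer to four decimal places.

With σ_i denoting the second derivative at x_i, h_i = 3, 2, 1, and Δ_i = (y_(i+1) − y_i)/h_i = -7/3, -3/2, 3:
  3·σ_0 + 10·σ_1 + 2·σ_2 = 6(Δ_1 - Δ_0) = 5
  2·σ_1 + 6·σ_2 + 1·σ_3 = 6(Δ_2 - Δ_1) = 27
Natural end conditions: σ_0 = σ_3 = 0.
Solving the tridiagonal system: σ_0 = 0, σ_1 = -3/7, σ_2 = 65/14, σ_3 = 0.
On [5, 6], s'(t) = b_2 + 2c_2·(t - 5) + 3d_2·(t - 5)² with b_2 = Δ_2 - h_2(2σ_2 + σ_3)/6 = 61/42, c_2 = σ_2/2 = 65/28, d_2 = (σ_3 - σ_2)/(6h_2) = -65/84. So s'(6) = 317/84.

3.7738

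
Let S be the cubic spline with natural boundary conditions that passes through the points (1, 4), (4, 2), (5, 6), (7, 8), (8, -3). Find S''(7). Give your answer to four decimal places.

-12.1600

Put M_i = S'' at the i-th knot. Here h = (3, 1, 2, 1) and Δ = (-2/3, 4, 1, -11), so the interior equations h_(i-1)·M_(i-1) + 2(h_(i-1)+h_i)·M_i + h_i·M_(i+1) = 6(Δ_i − Δ_(i-1)) read
  3·M_0 + 8·M_1 + 1·M_2 = 6(Δ_1 - Δ_0) = 28
  1·M_1 + 6·M_2 + 2·M_3 = 6(Δ_2 - Δ_1) = -18
  2·M_2 + 6·M_3 + 1·M_4 = 6(Δ_3 - Δ_2) = -72
Natural end conditions: M_0 = M_4 = 0.
Solving: M_0 = 0, M_1 = 86/25, M_2 = 12/25, M_3 = -304/25, M_4 = 0.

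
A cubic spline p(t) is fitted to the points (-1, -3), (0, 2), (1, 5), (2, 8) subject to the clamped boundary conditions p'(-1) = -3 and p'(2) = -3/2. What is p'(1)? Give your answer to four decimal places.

Write M_i for p''(x_i). With h_i = 1, 1, 1 and divided differences Δ_i = 5, 3, 3, the continuity of p' gives the tridiagonal system
  1·M_0 + 4·M_1 + 1·M_2 = 6(Δ_1 - Δ_0) = -12
  1·M_1 + 4·M_2 + 1·M_3 = 6(Δ_2 - Δ_1) = 0
Clamped end conditions give two more equations: 2h_0·M_0 + h_0·M_1 = 6(Δ_0 - p'(-1)) = 48 and h_2·M_2 + 2h_2·M_3 = 6(p'(2) - Δ_2) = -27.
Forward elimination and back-substitution give M_0 = 151/5, M_1 = -62/5, M_2 = 37/5, M_3 = -86/5.
On [1, 2], p'(t) = b_2 + 2c_2·(t - 1) + 3d_2·(t - 1)² with b_2 = Δ_2 - h_2(2M_2 + M_3)/6 = 17/5, c_2 = M_2/2 = 37/10, d_2 = (M_3 - M_2)/(6h_2) = -41/10. So p'(1) = 17/5.

3.4000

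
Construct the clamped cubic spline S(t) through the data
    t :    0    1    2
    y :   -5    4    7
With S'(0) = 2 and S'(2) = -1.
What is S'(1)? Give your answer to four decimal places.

Put M_i = S'' at the i-th knot. Here h = (1, 1) and Δ = (9, 3), so the interior equations h_(i-1)·M_(i-1) + 2(h_(i-1)+h_i)·M_i + h_i·M_(i+1) = 6(Δ_i − Δ_(i-1)) read
  1·M_0 + 4·M_1 + 1·M_2 = 6(Δ_1 - Δ_0) = -36
Clamped end conditions give two more equations: 2h_0·M_0 + h_0·M_1 = 6(Δ_0 - S'(0)) = 42 and h_1·M_1 + 2h_1·M_2 = 6(S'(2) - Δ_1) = -24.
Forward elimination and back-substitution give M_0 = 57/2, M_1 = -15, M_2 = -9/2.
On [1, 2], S'(t) = b_1 + 2c_1·(t - 1) + 3d_1·(t - 1)² with b_1 = Δ_1 - h_1(2M_1 + M_2)/6 = 35/4, c_1 = M_1/2 = -15/2, d_1 = (M_2 - M_1)/(6h_1) = 7/4. So S'(1) = 35/4.

8.7500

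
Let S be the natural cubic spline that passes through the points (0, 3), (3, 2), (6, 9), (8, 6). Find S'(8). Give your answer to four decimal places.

-2.4730

Let M_i = S''(x_i). Step sizes h_i = 3, 3, 2; slopes of the chords Δ_i = (y_(i+1) - y_i)/h_i = -1/3, 7/3, -3/2.
  3·M_0 + 12·M_1 + 3·M_2 = 6(Δ_1 - Δ_0) = 16
  3·M_1 + 10·M_2 + 2·M_3 = 6(Δ_2 - Δ_1) = -23
Natural end conditions: M_0 = M_3 = 0.
Solving the tridiagonal system: M_0 = 0, M_1 = 229/111, M_2 = -108/37, M_3 = 0.
On [6, 8], S'(t) = b_2 + 2c_2·(t - 6) + 3d_2·(t - 6)² with b_2 = Δ_2 - h_2(2M_2 + M_3)/6 = 33/74, c_2 = M_2/2 = -54/37, d_2 = (M_3 - M_2)/(6h_2) = 9/37. So S'(8) = -183/74.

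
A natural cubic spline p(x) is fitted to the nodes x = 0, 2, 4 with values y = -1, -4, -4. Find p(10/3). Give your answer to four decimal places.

Let M_i = p''(x_i). Step sizes h_i = 2, 2; slopes of the chords Δ_i = (y_(i+1) - y_i)/h_i = -3/2, 0.
  2·M_0 + 8·M_1 + 2·M_2 = 6(Δ_1 - Δ_0) = 9
Natural end conditions: M_0 = M_2 = 0.
Solving the tridiagonal system: M_0 = 0, M_1 = 9/8, M_2 = 0.
On [2, 4], p(x) = -4 - 3/4·(x - 2) + 9/16·(x - 2)² - 3/32·(x - 2)³.
With (x - 2) = 4/3: p(10/3) = -38/9.

-4.2222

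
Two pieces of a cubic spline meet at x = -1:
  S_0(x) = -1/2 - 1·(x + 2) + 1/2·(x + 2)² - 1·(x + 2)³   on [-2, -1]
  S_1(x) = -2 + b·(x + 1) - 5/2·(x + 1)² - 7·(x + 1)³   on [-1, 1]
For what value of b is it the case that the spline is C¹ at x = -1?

S_0'(x) = -1 + 1·(x + 2) - 3·(x + 2)², so S_0'(-1) = -3. On the right, S_1'(-1) = b, so b = -3.

-3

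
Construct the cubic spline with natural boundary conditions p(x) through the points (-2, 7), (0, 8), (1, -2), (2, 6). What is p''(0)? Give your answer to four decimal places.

-15.6522

Let σ_i = p''(x_i). Step sizes h_i = 2, 1, 1; slopes of the chords Δ_i = (y_(i+1) - y_i)/h_i = 1/2, -10, 8.
  2·σ_0 + 6·σ_1 + 1·σ_2 = 6(Δ_1 - Δ_0) = -63
  1·σ_1 + 4·σ_2 + 1·σ_3 = 6(Δ_2 - Δ_1) = 108
Natural end conditions: σ_0 = σ_3 = 0.
Solving the tridiagonal system: σ_0 = 0, σ_1 = -360/23, σ_2 = 711/23, σ_3 = 0.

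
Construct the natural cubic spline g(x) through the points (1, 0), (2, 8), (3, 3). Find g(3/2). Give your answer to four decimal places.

Let m_i = g''(x_i). Step sizes h_i = 1, 1; slopes of the chords Δ_i = (y_(i+1) - y_i)/h_i = 8, -5.
  1·m_0 + 4·m_1 + 1·m_2 = 6(Δ_1 - Δ_0) = -78
Natural end conditions: m_0 = m_2 = 0.
Hence m_0 = 0, m_1 = -39/2, m_2 = 0.
On [1, 2], g(x) = 0 + 45/4·(x - 1) + 0·(x - 1)² - 13/4·(x - 1)³.
With (x - 1) = 1/2: g(3/2) = 167/32.

5.2188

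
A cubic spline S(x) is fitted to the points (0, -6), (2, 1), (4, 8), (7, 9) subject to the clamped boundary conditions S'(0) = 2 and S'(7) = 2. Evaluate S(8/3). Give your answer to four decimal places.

3.8559

Write M_i for S''(x_i). With h_i = 2, 2, 3 and divided differences Δ_i = 7/2, 7/2, 1/3, the continuity of S' gives the tridiagonal system
  2·M_0 + 8·M_1 + 2·M_2 = 6(Δ_1 - Δ_0) = 0
  2·M_1 + 10·M_2 + 3·M_3 = 6(Δ_2 - Δ_1) = -19
Clamped end conditions give two more equations: 2h_0·M_0 + h_0·M_1 = 6(Δ_0 - S'(0)) = 9 and h_2·M_2 + 2h_2·M_3 = 6(S'(7) - Δ_2) = 10.
Forward elimination and back-substitution give M_0 = 80/37, M_1 = 13/74, M_2 = -106/37, M_3 = 344/111.
On [2, 4], S(x) = 1 + 321/74·(x - 2) + 13/148·(x - 2)² - 75/296·(x - 2)³.
With (x - 2) = 2/3: S(8/3) = 428/111.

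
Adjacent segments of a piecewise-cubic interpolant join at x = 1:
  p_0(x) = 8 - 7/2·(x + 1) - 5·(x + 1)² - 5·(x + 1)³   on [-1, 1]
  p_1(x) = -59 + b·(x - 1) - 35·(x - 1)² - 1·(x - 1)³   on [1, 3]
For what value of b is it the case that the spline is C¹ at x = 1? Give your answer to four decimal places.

-83.5000

p_0'(x) = -7/2 - 10·(x + 1) - 15·(x + 1)², so p_0'(1) = -167/2. On the right, p_1'(1) = b, so b = -167/2.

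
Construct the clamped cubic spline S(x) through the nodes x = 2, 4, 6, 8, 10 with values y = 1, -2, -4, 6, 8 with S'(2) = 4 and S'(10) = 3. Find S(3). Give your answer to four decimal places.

1.4174

Write m_i for S''(x_i). With h_i = 2, 2, 2, 2 and divided differences Δ_i = -3/2, -1, 5, 1, the continuity of S' gives the tridiagonal system
  2·m_0 + 8·m_1 + 2·m_2 = 6(Δ_1 - Δ_0) = 3
  2·m_1 + 8·m_2 + 2·m_3 = 6(Δ_2 - Δ_1) = 36
  2·m_2 + 8·m_3 + 2·m_4 = 6(Δ_3 - Δ_2) = -24
Clamped end conditions give two more equations: 2h_0·m_0 + h_0·m_1 = 6(Δ_0 - S'(2)) = -33 and h_3·m_3 + 2h_3·m_4 = 6(S'(10) - Δ_3) = 12.
Solving the tridiagonal system: m_0 = -989/112, m_1 = 65/56, m_2 = 91/16, m_3 = -331/56, m_4 = 667/112.
On [2, 4], S(x) = 1 + 4·(x - 2) - 989/224·(x - 2)² + 373/448·(x - 2)³.
With (x - 2) = 1: S(3) = 635/448.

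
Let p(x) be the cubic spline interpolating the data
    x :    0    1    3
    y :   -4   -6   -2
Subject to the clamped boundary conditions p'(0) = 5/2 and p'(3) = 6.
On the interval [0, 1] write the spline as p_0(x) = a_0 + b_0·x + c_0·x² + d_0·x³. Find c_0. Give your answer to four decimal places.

With M_i denoting the second derivative at x_i, h_i = 1, 2, and Δ_i = (y_(i+1) − y_i)/h_i = -2, 2:
  1·M_0 + 6·M_1 + 2·M_2 = 6(Δ_1 - Δ_0) = 24
Clamped end conditions give two more equations: 2h_0·M_0 + h_0·M_1 = 6(Δ_0 - p'(0)) = -27 and h_1·M_1 + 2h_1·M_2 = 6(p'(3) - Δ_1) = 24.
Hence M_0 = -49/3, M_1 = 17/3, M_2 = 19/6.
On [0, 1], with p_0(x) = a_0 + b_0·x + c_0·x² + d_0·x³: c_0 = M_0/2 = -49/6, d_0 = (M_1 - M_0)/(6h_0) = 11/3, b_0 = Δ_0 - h_0(2M_0 + M_1)/6 = 5/2.

-8.1667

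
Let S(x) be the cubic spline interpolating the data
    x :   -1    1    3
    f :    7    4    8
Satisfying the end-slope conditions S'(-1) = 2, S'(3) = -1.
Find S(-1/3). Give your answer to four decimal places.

Write σ_i for S''(x_i). With h_i = 2, 2 and divided differences Δ_i = -3/2, 2, the continuity of S' gives the tridiagonal system
  2·σ_0 + 8·σ_1 + 2·σ_2 = 6(Δ_1 - Δ_0) = 21
Clamped end conditions give two more equations: 2h_0·σ_0 + h_0·σ_1 = 6(Δ_0 - S'(-1)) = -21 and h_1·σ_1 + 2h_1·σ_2 = 6(S'(3) - Δ_1) = -18.
Hence σ_0 = -69/8, σ_1 = 27/4, σ_2 = -63/8.
On [-1, 1], S(x) = 7 + 2·(x + 1) - 69/16·(x + 1)² + 41/32·(x + 1)³.
With (x + 1) = 2/3: S(-1/3) = 367/54.

6.7963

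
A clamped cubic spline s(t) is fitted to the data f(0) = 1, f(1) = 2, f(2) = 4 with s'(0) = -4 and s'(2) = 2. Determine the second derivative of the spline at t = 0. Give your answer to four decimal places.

16.5000

With M_i denoting the second derivative at x_i, h_i = 1, 1, and Δ_i = (y_(i+1) − y_i)/h_i = 1, 2:
  1·M_0 + 4·M_1 + 1·M_2 = 6(Δ_1 - Δ_0) = 6
Clamped end conditions give two more equations: 2h_0·M_0 + h_0·M_1 = 6(Δ_0 - s'(0)) = 30 and h_1·M_1 + 2h_1·M_2 = 6(s'(2) - Δ_1) = 0.
Hence M_0 = 33/2, M_1 = -3, M_2 = 3/2.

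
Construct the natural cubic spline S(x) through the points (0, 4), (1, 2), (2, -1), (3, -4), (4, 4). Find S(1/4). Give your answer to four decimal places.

3.5167

Write M_i for S''(x_i). With h_i = 1, 1, 1, 1 and divided differences Δ_i = -2, -3, -3, 8, the continuity of S' gives the tridiagonal system
  1·M_0 + 4·M_1 + 1·M_2 = 6(Δ_1 - Δ_0) = -6
  1·M_1 + 4·M_2 + 1·M_3 = 6(Δ_2 - Δ_1) = 0
  1·M_2 + 4·M_3 + 1·M_4 = 6(Δ_3 - Δ_2) = 66
Natural end conditions: M_0 = M_4 = 0.
Forward elimination and back-substitution give M_0 = 0, M_1 = -3/7, M_2 = -30/7, M_3 = 123/7, M_4 = 0.
On [0, 1], S(x) = 4 - 27/14·x + 0·x² - 1/14·x³.
With x = 1/4: S(1/4) = 3151/896.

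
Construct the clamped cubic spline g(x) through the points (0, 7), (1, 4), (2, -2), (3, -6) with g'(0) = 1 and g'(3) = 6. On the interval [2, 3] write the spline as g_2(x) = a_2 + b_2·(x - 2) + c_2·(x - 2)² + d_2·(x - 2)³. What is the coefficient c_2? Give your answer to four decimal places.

Put M_i = g'' at the i-th knot. Here h = (1, 1, 1) and Δ = (-3, -6, -4), so the interior equations h_(i-1)·M_(i-1) + 2(h_(i-1)+h_i)·M_i + h_i·M_(i+1) = 6(Δ_i − Δ_(i-1)) read
  1·M_0 + 4·M_1 + 1·M_2 = 6(Δ_1 - Δ_0) = -18
  1·M_1 + 4·M_2 + 1·M_3 = 6(Δ_2 - Δ_1) = 12
Clamped end conditions give two more equations: 2h_0·M_0 + h_0·M_1 = 6(Δ_0 - g'(0)) = -24 and h_2·M_2 + 2h_2·M_3 = 6(g'(3) - Δ_2) = 60.
Hence M_0 = -178/15, M_1 = -4/15, M_2 = -76/15, M_3 = 488/15.
On [2, 3], with g_2(x) = a_2 + b_2·(x - 2) + c_2·(x - 2)² + d_2·(x - 2)³: c_2 = M_2/2 = -38/15, d_2 = (M_3 - M_2)/(6h_2) = 94/15, b_2 = Δ_2 - h_2(2M_2 + M_3)/6 = -116/15.

-2.5333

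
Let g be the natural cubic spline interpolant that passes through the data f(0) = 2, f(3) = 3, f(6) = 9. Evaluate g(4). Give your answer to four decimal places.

Put σ_i = g'' at the i-th knot. Here h = (3, 3) and Δ = (1/3, 2), so the interior equations h_(i-1)·σ_(i-1) + 2(h_(i-1)+h_i)·σ_i + h_i·σ_(i+1) = 6(Δ_i − Δ_(i-1)) read
  3·σ_0 + 12·σ_1 + 3·σ_2 = 6(Δ_1 - Δ_0) = 10
Natural end conditions: σ_0 = σ_2 = 0.
Hence σ_0 = 0, σ_1 = 5/6, σ_2 = 0.
On [3, 6], g(t) = 3 + 7/6·(t - 3) + 5/12·(t - 3)² - 5/108·(t - 3)³.
With (t - 3) = 1: g(4) = 245/54.

4.5370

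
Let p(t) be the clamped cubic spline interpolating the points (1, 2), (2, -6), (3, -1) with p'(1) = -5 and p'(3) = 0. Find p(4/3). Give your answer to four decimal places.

-0.7407

Write m_i for p''(x_i). With h_i = 1, 1 and divided differences Δ_i = -8, 5, the continuity of p' gives the tridiagonal system
  1·m_0 + 4·m_1 + 1·m_2 = 6(Δ_1 - Δ_0) = 78
Clamped end conditions give two more equations: 2h_0·m_0 + h_0·m_1 = 6(Δ_0 - p'(1)) = -18 and h_1·m_1 + 2h_1·m_2 = 6(p'(3) - Δ_1) = -30.
Hence m_0 = -26, m_1 = 34, m_2 = -32.
On [1, 2], p(t) = 2 - 5·(t - 1) - 13·(t - 1)² + 10·(t - 1)³.
With (t - 1) = 1/3: p(4/3) = -20/27.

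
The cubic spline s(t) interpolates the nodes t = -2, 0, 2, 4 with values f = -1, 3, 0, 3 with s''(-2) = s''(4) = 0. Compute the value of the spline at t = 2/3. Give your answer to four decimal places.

Write m_i for s''(x_i). With h_i = 2, 2, 2 and divided differences Δ_i = 2, -3/2, 3/2, the continuity of s' gives the tridiagonal system
  2·m_0 + 8·m_1 + 2·m_2 = 6(Δ_1 - Δ_0) = -21
  2·m_1 + 8·m_2 + 2·m_3 = 6(Δ_2 - Δ_1) = 18
Natural end conditions: m_0 = m_3 = 0.
Forward elimination and back-substitution give m_0 = 0, m_1 = -17/5, m_2 = 31/10, m_3 = 0.
On [0, 2], s(t) = 3 - 4/15·t - 17/10·t² + 13/24·t³.
With t = 2/3: s(2/3) = 902/405.

2.2272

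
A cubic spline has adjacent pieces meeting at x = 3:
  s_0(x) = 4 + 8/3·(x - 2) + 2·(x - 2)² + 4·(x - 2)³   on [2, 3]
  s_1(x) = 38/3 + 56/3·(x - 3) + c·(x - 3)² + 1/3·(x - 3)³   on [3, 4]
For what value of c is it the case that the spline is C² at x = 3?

14

s_0''(x) = 4 + 24·(x - 2), so s_0''(3) = 28. On the right, s_1''(3) = 2c, so c = 14.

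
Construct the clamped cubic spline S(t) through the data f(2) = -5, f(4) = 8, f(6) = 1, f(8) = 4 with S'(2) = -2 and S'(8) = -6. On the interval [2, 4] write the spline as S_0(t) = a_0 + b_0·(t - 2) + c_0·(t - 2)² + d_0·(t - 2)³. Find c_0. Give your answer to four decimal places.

10.2833

With m_i denoting the second derivative at x_i, h_i = 2, 2, 2, and Δ_i = (y_(i+1) − y_i)/h_i = 13/2, -7/2, 3/2:
  2·m_0 + 8·m_1 + 2·m_2 = 6(Δ_1 - Δ_0) = -60
  2·m_1 + 8·m_2 + 2·m_3 = 6(Δ_2 - Δ_1) = 30
Clamped end conditions give two more equations: 2h_0·m_0 + h_0·m_1 = 6(Δ_0 - S'(2)) = 51 and h_2·m_2 + 2h_2·m_3 = 6(S'(8) - Δ_2) = -45.
Solving the tridiagonal system: m_0 = 617/30, m_1 = -469/30, m_2 = 359/30, m_3 = -517/30.
On [2, 4], with S_0(t) = a_0 + b_0·(t - 2) + c_0·(t - 2)² + d_0·(t - 2)³: c_0 = m_0/2 = 617/60, d_0 = (m_1 - m_0)/(6h_0) = -181/60, b_0 = Δ_0 - h_0(2m_0 + m_1)/6 = -2.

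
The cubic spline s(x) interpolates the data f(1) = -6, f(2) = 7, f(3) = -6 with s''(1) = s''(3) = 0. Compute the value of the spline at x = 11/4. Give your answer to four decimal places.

-1.2266

With M_i denoting the second derivative at x_i, h_i = 1, 1, and Δ_i = (y_(i+1) − y_i)/h_i = 13, -13:
  1·M_0 + 4·M_1 + 1·M_2 = 6(Δ_1 - Δ_0) = -156
Natural end conditions: M_0 = M_2 = 0.
Solving: M_0 = 0, M_1 = -39, M_2 = 0.
On [2, 3], s(x) = 7 + 0·(x - 2) - 39/2·(x - 2)² + 13/2·(x - 2)³.
With (x - 2) = 3/4: s(11/4) = -157/128.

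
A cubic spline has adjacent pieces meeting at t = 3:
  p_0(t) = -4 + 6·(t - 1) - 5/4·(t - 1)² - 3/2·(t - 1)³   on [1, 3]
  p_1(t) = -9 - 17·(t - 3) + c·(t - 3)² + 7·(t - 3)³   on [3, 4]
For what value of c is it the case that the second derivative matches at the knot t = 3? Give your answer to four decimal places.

p_0''(t) = -5/2 - 9·(t - 1), so p_0''(3) = -41/2. On the right, p_1''(3) = 2c, so c = -41/4.

-10.2500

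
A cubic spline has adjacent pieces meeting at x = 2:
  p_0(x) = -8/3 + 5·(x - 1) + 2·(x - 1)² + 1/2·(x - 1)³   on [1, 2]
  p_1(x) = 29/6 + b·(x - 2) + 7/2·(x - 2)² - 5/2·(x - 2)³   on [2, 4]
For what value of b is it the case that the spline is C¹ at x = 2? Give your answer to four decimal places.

p_0'(x) = 5 + 4·(x - 1) + 3/2·(x - 1)², so p_0'(2) = 21/2. On the right, p_1'(2) = b, so b = 21/2.

10.5000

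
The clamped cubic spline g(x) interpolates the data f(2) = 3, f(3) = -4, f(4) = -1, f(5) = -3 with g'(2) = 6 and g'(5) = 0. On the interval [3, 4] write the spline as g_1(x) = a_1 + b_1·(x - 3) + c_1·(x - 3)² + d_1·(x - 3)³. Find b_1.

-5

With M_i denoting the second derivative at x_i, h_i = 1, 1, 1, and Δ_i = (y_(i+1) − y_i)/h_i = -7, 3, -2:
  1·M_0 + 4·M_1 + 1·M_2 = 6(Δ_1 - Δ_0) = 60
  1·M_1 + 4·M_2 + 1·M_3 = 6(Δ_2 - Δ_1) = -30
Clamped end conditions give two more equations: 2h_0·M_0 + h_0·M_1 = 6(Δ_0 - g'(2)) = -78 and h_2·M_2 + 2h_2·M_3 = 6(g'(5) - Δ_2) = 12.
Hence M_0 = -56, M_1 = 34, M_2 = -20, M_3 = 16.
On [3, 4], with g_1(x) = a_1 + b_1·(x - 3) + c_1·(x - 3)² + d_1·(x - 3)³: c_1 = M_1/2 = 17, d_1 = (M_2 - M_1)/(6h_1) = -9, b_1 = Δ_1 - h_1(2M_1 + M_2)/6 = -5.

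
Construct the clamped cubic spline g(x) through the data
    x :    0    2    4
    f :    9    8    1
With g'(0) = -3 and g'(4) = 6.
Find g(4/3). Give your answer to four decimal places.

8.9259

Let m_i = g''(x_i). Step sizes h_i = 2, 2; slopes of the chords Δ_i = (y_(i+1) - y_i)/h_i = -1/2, -7/2.
  2·m_0 + 8·m_1 + 2·m_2 = 6(Δ_1 - Δ_0) = -18
Clamped end conditions give two more equations: 2h_0·m_0 + h_0·m_1 = 6(Δ_0 - g'(0)) = 15 and h_1·m_1 + 2h_1·m_2 = 6(g'(4) - Δ_1) = 57.
Solving the tridiagonal system: m_0 = 33/4, m_1 = -9, m_2 = 75/4.
On [0, 2], g(x) = 9 - 3·x + 33/8·x² - 23/16·x³.
With x = 4/3: g(4/3) = 241/27.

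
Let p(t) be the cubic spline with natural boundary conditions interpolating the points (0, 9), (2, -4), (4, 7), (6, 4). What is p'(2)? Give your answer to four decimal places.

Write M_i for p''(x_i). With h_i = 2, 2, 2 and divided differences Δ_i = -13/2, 11/2, -3/2, the continuity of p' gives the tridiagonal system
  2·M_0 + 8·M_1 + 2·M_2 = 6(Δ_1 - Δ_0) = 72
  2·M_1 + 8·M_2 + 2·M_3 = 6(Δ_2 - Δ_1) = -42
Natural end conditions: M_0 = M_3 = 0.
Hence M_0 = 0, M_1 = 11, M_2 = -8, M_3 = 0.
On [2, 4], p'(t) = b_1 + 2c_1·(t - 2) + 3d_1·(t - 2)² with b_1 = Δ_1 - h_1(2M_1 + M_2)/6 = 5/6, c_1 = M_1/2 = 11/2, d_1 = (M_2 - M_1)/(6h_1) = -19/12. So p'(2) = 5/6.

0.8333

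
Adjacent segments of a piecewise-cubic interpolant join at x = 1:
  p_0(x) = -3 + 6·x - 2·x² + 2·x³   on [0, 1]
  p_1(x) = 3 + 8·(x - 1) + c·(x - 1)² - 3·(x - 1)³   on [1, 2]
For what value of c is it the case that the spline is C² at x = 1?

4

p_0''(x) = -4 + 12·x, so p_0''(1) = 8. On the right, p_1''(1) = 2c, so c = 4.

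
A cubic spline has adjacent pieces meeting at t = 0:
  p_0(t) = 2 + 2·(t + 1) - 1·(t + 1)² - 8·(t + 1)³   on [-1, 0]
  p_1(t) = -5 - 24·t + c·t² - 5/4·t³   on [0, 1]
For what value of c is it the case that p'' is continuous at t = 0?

p_0''(t) = -2 - 48·(t + 1), so p_0''(0) = -50. On the right, p_1''(0) = 2c, so c = -25.

-25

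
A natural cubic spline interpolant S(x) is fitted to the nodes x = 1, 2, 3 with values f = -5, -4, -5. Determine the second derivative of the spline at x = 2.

-3

Put σ_i = S'' at the i-th knot. Here h = (1, 1) and Δ = (1, -1), so the interior equations h_(i-1)·σ_(i-1) + 2(h_(i-1)+h_i)·σ_i + h_i·σ_(i+1) = 6(Δ_i − Δ_(i-1)) read
  1·σ_0 + 4·σ_1 + 1·σ_2 = 6(Δ_1 - Δ_0) = -12
Natural end conditions: σ_0 = σ_2 = 0.
Solving the tridiagonal system: σ_0 = 0, σ_1 = -3, σ_2 = 0.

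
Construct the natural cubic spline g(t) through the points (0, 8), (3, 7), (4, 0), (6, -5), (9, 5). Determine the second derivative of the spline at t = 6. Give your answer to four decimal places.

With σ_i denoting the second derivative at x_i, h_i = 3, 1, 2, 3, and Δ_i = (y_(i+1) − y_i)/h_i = -1/3, -7, -5/2, 10/3:
  3·σ_0 + 8·σ_1 + 1·σ_2 = 6(Δ_1 - Δ_0) = -40
  1·σ_1 + 6·σ_2 + 2·σ_3 = 6(Δ_2 - Δ_1) = 27
  2·σ_2 + 10·σ_3 + 3·σ_4 = 6(Δ_3 - Δ_2) = 35
Natural end conditions: σ_0 = σ_4 = 0.
Solving the tridiagonal system: σ_0 = 0, σ_1 = -1220/219, σ_2 = 1000/219, σ_3 = 1133/438, σ_4 = 0.

2.5868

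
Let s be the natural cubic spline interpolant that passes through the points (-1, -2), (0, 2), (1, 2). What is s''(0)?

-6

Let m_i = s''(x_i). Step sizes h_i = 1, 1; slopes of the chords Δ_i = (y_(i+1) - y_i)/h_i = 4, 0.
  1·m_0 + 4·m_1 + 1·m_2 = 6(Δ_1 - Δ_0) = -24
Natural end conditions: m_0 = m_2 = 0.
Solving the tridiagonal system: m_0 = 0, m_1 = -6, m_2 = 0.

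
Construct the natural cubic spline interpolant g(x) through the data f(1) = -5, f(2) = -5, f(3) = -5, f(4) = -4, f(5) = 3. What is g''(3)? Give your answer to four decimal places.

-0.8571

Let M_i = g''(x_i). Step sizes h_i = 1, 1, 1, 1; slopes of the chords Δ_i = (y_(i+1) - y_i)/h_i = 0, 0, 1, 7.
  1·M_0 + 4·M_1 + 1·M_2 = 6(Δ_1 - Δ_0) = 0
  1·M_1 + 4·M_2 + 1·M_3 = 6(Δ_2 - Δ_1) = 6
  1·M_2 + 4·M_3 + 1·M_4 = 6(Δ_3 - Δ_2) = 36
Natural end conditions: M_0 = M_4 = 0.
Hence M_0 = 0, M_1 = 3/14, M_2 = -6/7, M_3 = 129/14, M_4 = 0.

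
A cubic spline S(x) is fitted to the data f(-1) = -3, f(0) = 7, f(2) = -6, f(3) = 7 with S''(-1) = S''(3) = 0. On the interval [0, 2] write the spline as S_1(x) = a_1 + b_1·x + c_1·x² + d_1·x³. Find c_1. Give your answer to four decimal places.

Put M_i = S'' at the i-th knot. Here h = (1, 2, 1) and Δ = (10, -13/2, 13), so the interior equations h_(i-1)·M_(i-1) + 2(h_(i-1)+h_i)·M_i + h_i·M_(i+1) = 6(Δ_i − Δ_(i-1)) read
  1·M_0 + 6·M_1 + 2·M_2 = 6(Δ_1 - Δ_0) = -99
  2·M_1 + 6·M_2 + 1·M_3 = 6(Δ_2 - Δ_1) = 117
Natural end conditions: M_0 = M_3 = 0.
Solving: M_0 = 0, M_1 = -207/8, M_2 = 225/8, M_3 = 0.
On [0, 2], with S_1(x) = a_1 + b_1·x + c_1·x² + d_1·x³: c_1 = M_1/2 = -207/16, d_1 = (M_2 - M_1)/(6h_1) = 9/2, b_1 = Δ_1 - h_1(2M_1 + M_2)/6 = 11/8.

-12.9375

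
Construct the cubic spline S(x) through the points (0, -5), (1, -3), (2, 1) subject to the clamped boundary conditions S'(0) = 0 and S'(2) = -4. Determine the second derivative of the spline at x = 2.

Put m_i = S'' at the i-th knot. Here h = (1, 1) and Δ = (2, 4), so the interior equations h_(i-1)·m_(i-1) + 2(h_(i-1)+h_i)·m_i + h_i·m_(i+1) = 6(Δ_i − Δ_(i-1)) read
  1·m_0 + 4·m_1 + 1·m_2 = 6(Δ_1 - Δ_0) = 12
Clamped end conditions give two more equations: 2h_0·m_0 + h_0·m_1 = 6(Δ_0 - S'(0)) = 12 and h_1·m_1 + 2h_1·m_2 = 6(S'(2) - Δ_1) = -48.
Hence m_0 = 1, m_1 = 10, m_2 = -29.

-29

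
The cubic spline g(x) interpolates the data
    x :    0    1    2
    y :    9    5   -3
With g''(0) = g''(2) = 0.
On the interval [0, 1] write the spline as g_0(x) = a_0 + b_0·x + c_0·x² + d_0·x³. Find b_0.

With M_i denoting the second derivative at x_i, h_i = 1, 1, and Δ_i = (y_(i+1) − y_i)/h_i = -4, -8:
  1·M_0 + 4·M_1 + 1·M_2 = 6(Δ_1 - Δ_0) = -24
Natural end conditions: M_0 = M_2 = 0.
Hence M_0 = 0, M_1 = -6, M_2 = 0.
On [0, 1], with g_0(x) = a_0 + b_0·x + c_0·x² + d_0·x³: c_0 = M_0/2 = 0, d_0 = (M_1 - M_0)/(6h_0) = -1, b_0 = Δ_0 - h_0(2M_0 + M_1)/6 = -3.

-3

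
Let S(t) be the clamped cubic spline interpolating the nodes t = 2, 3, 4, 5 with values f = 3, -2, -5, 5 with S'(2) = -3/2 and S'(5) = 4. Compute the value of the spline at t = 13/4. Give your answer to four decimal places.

-3.7547

With σ_i denoting the second derivative at x_i, h_i = 1, 1, 1, and Δ_i = (y_(i+1) − y_i)/h_i = -5, -3, 10:
  1·σ_0 + 4·σ_1 + 1·σ_2 = 6(Δ_1 - Δ_0) = 12
  1·σ_1 + 4·σ_2 + 1·σ_3 = 6(Δ_2 - Δ_1) = 78
Clamped end conditions give two more equations: 2h_0·σ_0 + h_0·σ_1 = 6(Δ_0 - S'(2)) = -21 and h_2·σ_2 + 2h_2·σ_3 = 6(S'(5) - Δ_2) = -36.
Solving the tridiagonal system: σ_0 = -146/15, σ_1 = -23/15, σ_2 = 418/15, σ_3 = -479/15.
On [3, 4], S(t) = -2 - 107/15·(t - 3) - 23/30·(t - 3)² + 49/10·(t - 3)³.
With (t - 3) = 1/4: S(13/4) = -2403/640.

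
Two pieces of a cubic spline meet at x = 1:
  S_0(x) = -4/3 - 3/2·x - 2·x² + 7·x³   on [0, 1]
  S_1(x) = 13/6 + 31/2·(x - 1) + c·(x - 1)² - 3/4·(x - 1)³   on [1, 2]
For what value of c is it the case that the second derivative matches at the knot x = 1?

19

S_0''(x) = -4 + 42·x, so S_0''(1) = 38. On the right, S_1''(1) = 2c, so c = 19.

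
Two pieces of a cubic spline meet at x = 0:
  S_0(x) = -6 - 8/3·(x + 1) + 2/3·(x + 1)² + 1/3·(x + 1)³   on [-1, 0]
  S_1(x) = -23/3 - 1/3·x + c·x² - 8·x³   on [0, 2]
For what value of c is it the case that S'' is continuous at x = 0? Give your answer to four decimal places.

S_0''(x) = 4/3 + 2·(x + 1), so S_0''(0) = 10/3. On the right, S_1''(0) = 2c, so c = 5/3.

1.6667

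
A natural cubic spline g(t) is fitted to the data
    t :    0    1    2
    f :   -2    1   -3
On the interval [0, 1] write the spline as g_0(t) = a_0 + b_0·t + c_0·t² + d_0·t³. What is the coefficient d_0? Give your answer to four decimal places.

With σ_i denoting the second derivative at x_i, h_i = 1, 1, and Δ_i = (y_(i+1) − y_i)/h_i = 3, -4:
  1·σ_0 + 4·σ_1 + 1·σ_2 = 6(Δ_1 - Δ_0) = -42
Natural end conditions: σ_0 = σ_2 = 0.
Hence σ_0 = 0, σ_1 = -21/2, σ_2 = 0.
On [0, 1], with g_0(t) = a_0 + b_0·t + c_0·t² + d_0·t³: c_0 = σ_0/2 = 0, d_0 = (σ_1 - σ_0)/(6h_0) = -7/4, b_0 = Δ_0 - h_0(2σ_0 + σ_1)/6 = 19/4.

-1.7500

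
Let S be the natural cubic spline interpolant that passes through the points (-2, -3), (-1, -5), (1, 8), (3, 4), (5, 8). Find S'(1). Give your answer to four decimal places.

3.3171

Put m_i = S'' at the i-th knot. Here h = (1, 2, 2, 2) and Δ = (-2, 13/2, -2, 2), so the interior equations h_(i-1)·m_(i-1) + 2(h_(i-1)+h_i)·m_i + h_i·m_(i+1) = 6(Δ_i − Δ_(i-1)) read
  1·m_0 + 6·m_1 + 2·m_2 = 6(Δ_1 - Δ_0) = 51
  2·m_1 + 8·m_2 + 2·m_3 = 6(Δ_2 - Δ_1) = -51
  2·m_2 + 8·m_3 + 2·m_4 = 6(Δ_3 - Δ_2) = 24
Natural end conditions: m_0 = m_4 = 0.
Solving the tridiagonal system: m_0 = 0, m_1 = 993/82, m_2 = -444/41, m_3 = 234/41, m_4 = 0.
On [1, 3], S'(x) = b_2 + 2c_2·(x - 1) + 3d_2·(x - 1)² with b_2 = Δ_2 - h_2(2m_2 + m_3)/6 = 136/41, c_2 = m_2/2 = -222/41, d_2 = (m_3 - m_2)/(6h_2) = 113/82. So S'(1) = 136/41.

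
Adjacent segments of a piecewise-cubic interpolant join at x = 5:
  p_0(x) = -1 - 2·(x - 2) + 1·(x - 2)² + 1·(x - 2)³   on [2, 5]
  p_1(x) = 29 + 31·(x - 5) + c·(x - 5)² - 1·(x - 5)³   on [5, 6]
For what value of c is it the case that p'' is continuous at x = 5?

10

p_0''(x) = 2 + 6·(x - 2), so p_0''(5) = 20. On the right, p_1''(5) = 2c, so c = 10.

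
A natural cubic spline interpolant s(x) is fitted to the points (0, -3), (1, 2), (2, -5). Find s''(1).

-18

Let M_i = s''(x_i). Step sizes h_i = 1, 1; slopes of the chords Δ_i = (y_(i+1) - y_i)/h_i = 5, -7.
  1·M_0 + 4·M_1 + 1·M_2 = 6(Δ_1 - Δ_0) = -72
Natural end conditions: M_0 = M_2 = 0.
Forward elimination and back-substitution give M_0 = 0, M_1 = -18, M_2 = 0.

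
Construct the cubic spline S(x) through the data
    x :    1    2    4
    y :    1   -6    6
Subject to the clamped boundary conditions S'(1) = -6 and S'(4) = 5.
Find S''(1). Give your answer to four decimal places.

-12.3333

Let σ_i = S''(x_i). Step sizes h_i = 1, 2; slopes of the chords Δ_i = (y_(i+1) - y_i)/h_i = -7, 6.
  1·σ_0 + 6·σ_1 + 2·σ_2 = 6(Δ_1 - Δ_0) = 78
Clamped end conditions give two more equations: 2h_0·σ_0 + h_0·σ_1 = 6(Δ_0 - S'(1)) = -6 and h_1·σ_1 + 2h_1·σ_2 = 6(S'(4) - Δ_1) = -6.
Forward elimination and back-substitution give σ_0 = -37/3, σ_1 = 56/3, σ_2 = -65/6.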